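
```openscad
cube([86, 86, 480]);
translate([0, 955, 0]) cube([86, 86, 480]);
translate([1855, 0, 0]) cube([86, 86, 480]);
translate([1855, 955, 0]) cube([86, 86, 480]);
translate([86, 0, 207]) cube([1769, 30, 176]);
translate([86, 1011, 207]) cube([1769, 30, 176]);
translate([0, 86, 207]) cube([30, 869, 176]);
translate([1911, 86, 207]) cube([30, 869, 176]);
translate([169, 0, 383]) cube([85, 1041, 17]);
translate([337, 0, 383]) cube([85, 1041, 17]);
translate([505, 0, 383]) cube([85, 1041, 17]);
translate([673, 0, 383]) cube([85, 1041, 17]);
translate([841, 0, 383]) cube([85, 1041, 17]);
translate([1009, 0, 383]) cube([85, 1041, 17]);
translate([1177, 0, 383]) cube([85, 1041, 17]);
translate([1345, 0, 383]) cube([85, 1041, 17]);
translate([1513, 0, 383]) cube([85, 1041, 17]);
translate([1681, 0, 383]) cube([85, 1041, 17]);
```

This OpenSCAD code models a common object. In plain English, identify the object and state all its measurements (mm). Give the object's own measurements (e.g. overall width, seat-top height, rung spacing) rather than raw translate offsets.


A bed frame 1941 mm long (x) by 1041 mm wide (y). Four 86×86 mm corner posts, 480 mm tall, at the corners of the footprint. Four rails of 30 mm thickness and 176 mm height run between adjacent posts with their undersides at z = 207 mm, their outer faces flush with the outside of the frame (the two x-running rails run between the posts' inner faces; the two y-running rails run between the posts' inner faces). 10 slats, each 85 mm wide (x) and 17 mm thick, lie across the top of the two x-running rails, running the full 1041 mm width of the frame in y; along x they sit between the end posts with a 83 mm gap after the −x posts and between neighbouring slats, leaving 89 mm before the +x posts.


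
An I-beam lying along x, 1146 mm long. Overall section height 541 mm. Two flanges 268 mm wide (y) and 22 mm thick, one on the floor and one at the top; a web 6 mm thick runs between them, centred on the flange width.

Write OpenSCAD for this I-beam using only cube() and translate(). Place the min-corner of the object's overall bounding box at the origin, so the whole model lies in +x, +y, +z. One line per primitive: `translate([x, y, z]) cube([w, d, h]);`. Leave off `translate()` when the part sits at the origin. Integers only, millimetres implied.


cube([1146, 268, 22]);
translate([0, 131, 22]) cube([1146, 6, 497]);
translate([0, 0, 519]) cube([1146, 268, 22]);


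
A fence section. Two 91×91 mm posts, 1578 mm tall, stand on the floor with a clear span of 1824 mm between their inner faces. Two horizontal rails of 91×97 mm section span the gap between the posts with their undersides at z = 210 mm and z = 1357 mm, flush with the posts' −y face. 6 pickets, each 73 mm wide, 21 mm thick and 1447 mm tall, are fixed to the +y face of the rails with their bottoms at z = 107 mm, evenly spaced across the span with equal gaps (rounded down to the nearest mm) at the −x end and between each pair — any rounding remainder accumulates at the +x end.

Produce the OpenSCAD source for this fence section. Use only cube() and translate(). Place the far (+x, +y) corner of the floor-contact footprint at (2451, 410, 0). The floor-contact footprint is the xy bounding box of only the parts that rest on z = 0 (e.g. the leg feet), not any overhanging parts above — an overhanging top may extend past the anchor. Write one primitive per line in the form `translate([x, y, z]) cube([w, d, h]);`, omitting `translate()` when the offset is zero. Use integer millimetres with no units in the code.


translate([445, 319, 0]) cube([91, 91, 1578]);
translate([2360, 319, 0]) cube([91, 91, 1578]);
translate([536, 319, 210]) cube([1824, 91, 97]);
translate([536, 319, 1357]) cube([1824, 91, 97]);
translate([734, 410, 107]) cube([73, 21, 1447]);
translate([1005, 410, 107]) cube([73, 21, 1447]);
translate([1276, 410, 107]) cube([73, 21, 1447]);
translate([1547, 410, 107]) cube([73, 21, 1447]);
translate([1818, 410, 107]) cube([73, 21, 1447]);
translate([2089, 410, 107]) cube([73, 21, 1447]);


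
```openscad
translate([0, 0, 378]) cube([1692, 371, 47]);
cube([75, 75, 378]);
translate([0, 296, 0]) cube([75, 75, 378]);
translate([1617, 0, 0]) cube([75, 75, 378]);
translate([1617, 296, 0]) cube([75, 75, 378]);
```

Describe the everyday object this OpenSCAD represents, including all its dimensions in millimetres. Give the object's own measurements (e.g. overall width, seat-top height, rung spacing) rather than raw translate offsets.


A long wooden bench with a 1692 mm (x) × 371 mm (y) seat, 47 mm thick, its top surface 425 mm above the floor. Four 75 mm square legs at the seat corners, flush with the edges, run from z = 0 to the seat underside.


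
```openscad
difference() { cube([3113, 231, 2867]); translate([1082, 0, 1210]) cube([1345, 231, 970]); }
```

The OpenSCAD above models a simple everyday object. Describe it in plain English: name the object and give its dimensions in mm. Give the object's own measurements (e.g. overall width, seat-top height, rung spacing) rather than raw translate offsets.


A wall 3113 mm long (x), 231 mm thick (y), 2867 mm tall, with a rectangular window opening cut through it. The opening is 1345 mm wide and 970 mm tall; its sill is at z = 1210 mm and its near (−x) edge is 1082 mm from the wall's −x end. The opening passes through the full wall thickness.


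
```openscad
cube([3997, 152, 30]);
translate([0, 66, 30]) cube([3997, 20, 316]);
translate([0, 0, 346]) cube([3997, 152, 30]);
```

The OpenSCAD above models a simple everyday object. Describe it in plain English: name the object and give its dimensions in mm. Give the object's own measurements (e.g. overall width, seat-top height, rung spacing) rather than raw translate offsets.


An I-beam lying along x, 3997 mm long. Overall section height 376 mm. Two flanges 152 mm wide (y) and 30 mm thick, one on the floor and one at the top; a web 20 mm thick runs between them, centred on the flange width.


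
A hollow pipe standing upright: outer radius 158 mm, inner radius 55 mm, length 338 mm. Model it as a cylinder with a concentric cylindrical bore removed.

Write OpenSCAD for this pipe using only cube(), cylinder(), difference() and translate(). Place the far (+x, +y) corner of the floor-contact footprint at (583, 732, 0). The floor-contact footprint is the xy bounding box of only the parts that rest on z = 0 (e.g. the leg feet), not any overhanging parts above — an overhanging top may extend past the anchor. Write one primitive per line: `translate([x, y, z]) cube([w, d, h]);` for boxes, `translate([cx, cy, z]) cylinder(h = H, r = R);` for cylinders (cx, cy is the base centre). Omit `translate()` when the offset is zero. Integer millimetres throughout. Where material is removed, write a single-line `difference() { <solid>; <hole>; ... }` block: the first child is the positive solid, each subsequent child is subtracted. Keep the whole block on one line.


difference() { translate([425, 574, 0]) cylinder(h = 338, r = 158); translate([425, 574, 0]) cylinder(h = 338, r = 55); }


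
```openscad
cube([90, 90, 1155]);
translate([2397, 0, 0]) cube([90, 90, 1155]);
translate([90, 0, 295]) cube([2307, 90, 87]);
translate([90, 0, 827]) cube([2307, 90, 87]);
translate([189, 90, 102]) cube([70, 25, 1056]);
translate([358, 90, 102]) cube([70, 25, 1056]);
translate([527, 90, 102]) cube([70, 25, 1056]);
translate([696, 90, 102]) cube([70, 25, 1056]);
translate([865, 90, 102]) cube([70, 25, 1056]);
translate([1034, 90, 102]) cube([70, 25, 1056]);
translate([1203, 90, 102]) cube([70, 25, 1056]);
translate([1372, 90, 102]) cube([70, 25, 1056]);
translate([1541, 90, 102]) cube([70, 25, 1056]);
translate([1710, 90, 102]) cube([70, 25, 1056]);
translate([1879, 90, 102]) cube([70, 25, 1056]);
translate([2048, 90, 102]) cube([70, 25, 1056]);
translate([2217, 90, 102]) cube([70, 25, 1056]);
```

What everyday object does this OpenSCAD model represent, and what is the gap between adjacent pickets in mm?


A fence section. The picket gap is 99 mm.

Two posts, two rails, 13 pickets — a fence section. Span 2307 mm holds 13 pickets of 70 mm with 14 equal gaps: ⌊(2307 − 13·70) / 14⌋ = 99 mm.


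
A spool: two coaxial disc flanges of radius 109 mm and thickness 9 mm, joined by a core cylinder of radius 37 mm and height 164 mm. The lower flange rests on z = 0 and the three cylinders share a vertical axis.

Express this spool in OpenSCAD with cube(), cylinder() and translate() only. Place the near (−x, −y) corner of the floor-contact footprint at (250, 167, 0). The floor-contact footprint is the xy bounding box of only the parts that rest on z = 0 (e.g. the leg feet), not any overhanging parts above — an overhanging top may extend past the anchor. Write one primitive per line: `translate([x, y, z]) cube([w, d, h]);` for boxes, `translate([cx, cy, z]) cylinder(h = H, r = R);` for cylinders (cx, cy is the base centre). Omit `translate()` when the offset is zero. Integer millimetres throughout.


translate([359, 276, 0]) cylinder(h = 9, r = 109);
translate([359, 276, 9]) cylinder(h = 164, r = 37);
translate([359, 276, 173]) cylinder(h = 9, r = 109);


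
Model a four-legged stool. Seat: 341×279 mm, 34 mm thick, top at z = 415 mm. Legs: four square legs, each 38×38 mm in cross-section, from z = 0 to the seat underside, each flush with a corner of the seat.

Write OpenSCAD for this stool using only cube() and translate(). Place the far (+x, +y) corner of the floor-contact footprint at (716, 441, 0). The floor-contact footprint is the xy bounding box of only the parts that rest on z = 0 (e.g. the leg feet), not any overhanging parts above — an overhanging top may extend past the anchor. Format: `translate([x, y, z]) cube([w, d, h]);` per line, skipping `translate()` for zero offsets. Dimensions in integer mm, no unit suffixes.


translate([375, 162, 381]) cube([341, 279, 34]);
translate([375, 162, 0]) cube([38, 38, 381]);
translate([678, 162, 0]) cube([38, 38, 381]);
translate([375, 403, 0]) cube([38, 38, 381]);
translate([678, 403, 0]) cube([38, 38, 381]);


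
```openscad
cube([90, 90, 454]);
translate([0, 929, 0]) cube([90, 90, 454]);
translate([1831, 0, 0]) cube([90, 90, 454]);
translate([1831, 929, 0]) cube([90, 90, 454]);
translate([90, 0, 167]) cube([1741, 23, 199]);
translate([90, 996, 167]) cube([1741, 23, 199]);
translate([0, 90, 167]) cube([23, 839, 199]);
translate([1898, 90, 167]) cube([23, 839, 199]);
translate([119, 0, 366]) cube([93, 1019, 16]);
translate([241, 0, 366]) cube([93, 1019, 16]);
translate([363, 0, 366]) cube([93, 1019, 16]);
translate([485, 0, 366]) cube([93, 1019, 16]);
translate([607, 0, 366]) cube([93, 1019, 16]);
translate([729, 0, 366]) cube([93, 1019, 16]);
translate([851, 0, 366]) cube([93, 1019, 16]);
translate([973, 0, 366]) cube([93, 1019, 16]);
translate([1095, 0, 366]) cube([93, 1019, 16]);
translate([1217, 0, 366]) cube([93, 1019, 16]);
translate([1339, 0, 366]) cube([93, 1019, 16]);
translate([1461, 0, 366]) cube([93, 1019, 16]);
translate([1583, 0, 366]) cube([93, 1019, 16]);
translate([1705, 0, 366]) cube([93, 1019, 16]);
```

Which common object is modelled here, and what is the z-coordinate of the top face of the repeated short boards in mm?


A bed frame. The slat-top height is 382 mm.

Four posts, four rails, and a row of slats — a bed frame. Slats sit on the rails at z = 167 + 199 = 366; with slat thickness 16, the top is 382 mm.


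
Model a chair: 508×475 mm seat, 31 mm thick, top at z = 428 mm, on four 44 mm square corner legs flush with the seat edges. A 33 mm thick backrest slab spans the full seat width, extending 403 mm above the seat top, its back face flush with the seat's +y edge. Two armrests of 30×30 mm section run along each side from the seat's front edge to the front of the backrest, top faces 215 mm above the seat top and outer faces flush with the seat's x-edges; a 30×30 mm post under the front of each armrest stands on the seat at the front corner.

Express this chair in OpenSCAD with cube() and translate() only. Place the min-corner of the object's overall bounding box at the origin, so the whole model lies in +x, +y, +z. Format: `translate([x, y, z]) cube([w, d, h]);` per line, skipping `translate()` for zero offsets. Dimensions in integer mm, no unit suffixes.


translate([0, 0, 397]) cube([508, 475, 31]);
cube([44, 44, 397]);
translate([464, 0, 0]) cube([44, 44, 397]);
translate([0, 431, 0]) cube([44, 44, 397]);
translate([464, 431, 0]) cube([44, 44, 397]);
translate([0, 442, 428]) cube([508, 33, 403]);
translate([0, 0, 613]) cube([30, 442, 30]);
translate([478, 0, 613]) cube([30, 442, 30]);
translate([0, 0, 428]) cube([30, 30, 185]);
translate([478, 0, 428]) cube([30, 30, 185]);


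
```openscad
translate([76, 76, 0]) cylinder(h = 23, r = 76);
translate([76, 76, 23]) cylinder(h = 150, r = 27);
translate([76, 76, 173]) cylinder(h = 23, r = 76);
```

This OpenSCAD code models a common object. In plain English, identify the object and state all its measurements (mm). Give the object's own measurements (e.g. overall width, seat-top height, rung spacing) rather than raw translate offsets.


A spool: two coaxial disc flanges of radius 76 mm and thickness 23 mm, joined by a core cylinder of radius 27 mm and height 150 mm. The lower flange rests on z = 0 and the three cylinders share a vertical axis.


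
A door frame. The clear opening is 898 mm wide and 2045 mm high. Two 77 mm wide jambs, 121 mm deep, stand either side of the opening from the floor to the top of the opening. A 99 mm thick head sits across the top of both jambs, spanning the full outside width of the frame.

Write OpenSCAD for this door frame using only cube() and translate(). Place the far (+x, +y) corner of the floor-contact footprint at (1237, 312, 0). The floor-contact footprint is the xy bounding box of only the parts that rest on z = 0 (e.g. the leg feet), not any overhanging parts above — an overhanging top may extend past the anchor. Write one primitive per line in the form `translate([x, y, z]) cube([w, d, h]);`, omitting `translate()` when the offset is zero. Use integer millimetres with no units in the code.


translate([185, 191, 0]) cube([77, 121, 2045]);
translate([1160, 191, 0]) cube([77, 121, 2045]);
translate([185, 191, 2045]) cube([1052, 121, 99]);


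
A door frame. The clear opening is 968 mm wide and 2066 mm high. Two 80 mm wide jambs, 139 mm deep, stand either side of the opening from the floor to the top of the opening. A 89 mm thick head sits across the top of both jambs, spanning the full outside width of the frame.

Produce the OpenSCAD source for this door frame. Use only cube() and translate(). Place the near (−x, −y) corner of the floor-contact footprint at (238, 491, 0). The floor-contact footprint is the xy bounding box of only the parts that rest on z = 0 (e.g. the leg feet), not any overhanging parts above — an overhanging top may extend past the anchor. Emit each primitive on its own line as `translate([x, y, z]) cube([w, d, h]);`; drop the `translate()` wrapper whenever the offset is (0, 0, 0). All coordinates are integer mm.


translate([238, 491, 0]) cube([80, 139, 2066]);
translate([1286, 491, 0]) cube([80, 139, 2066]);
translate([238, 491, 2066]) cube([1128, 139, 89]);


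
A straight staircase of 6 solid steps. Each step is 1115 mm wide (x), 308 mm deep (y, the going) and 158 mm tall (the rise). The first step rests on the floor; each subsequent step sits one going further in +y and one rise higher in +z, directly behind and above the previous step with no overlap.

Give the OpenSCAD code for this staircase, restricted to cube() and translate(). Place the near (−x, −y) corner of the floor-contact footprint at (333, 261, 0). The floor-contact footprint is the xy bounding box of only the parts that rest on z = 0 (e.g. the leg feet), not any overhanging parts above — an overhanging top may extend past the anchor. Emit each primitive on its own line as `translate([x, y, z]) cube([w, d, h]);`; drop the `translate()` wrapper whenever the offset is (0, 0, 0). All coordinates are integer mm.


translate([333, 261, 0]) cube([1115, 308, 158]);
translate([333, 569, 158]) cube([1115, 308, 158]);
translate([333, 877, 316]) cube([1115, 308, 158]);
translate([333, 1185, 474]) cube([1115, 308, 158]);
translate([333, 1493, 632]) cube([1115, 308, 158]);
translate([333, 1801, 790]) cube([1115, 308, 158]);


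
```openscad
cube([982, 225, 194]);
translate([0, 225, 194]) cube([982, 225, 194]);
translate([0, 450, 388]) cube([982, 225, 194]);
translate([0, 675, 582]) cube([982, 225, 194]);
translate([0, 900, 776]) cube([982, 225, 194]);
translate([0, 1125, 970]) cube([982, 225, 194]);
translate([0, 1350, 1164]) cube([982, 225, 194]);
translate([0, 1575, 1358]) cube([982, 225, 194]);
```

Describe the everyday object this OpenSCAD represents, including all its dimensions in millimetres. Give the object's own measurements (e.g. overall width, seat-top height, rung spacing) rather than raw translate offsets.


A straight staircase of 8 solid steps. Each step is 982 mm wide (x), 225 mm deep (y, the going) and 194 mm tall (the rise). The first step rests on the floor; each subsequent step sits one going further in +y and one rise higher in +z, directly behind and above the previous step with no overlap.


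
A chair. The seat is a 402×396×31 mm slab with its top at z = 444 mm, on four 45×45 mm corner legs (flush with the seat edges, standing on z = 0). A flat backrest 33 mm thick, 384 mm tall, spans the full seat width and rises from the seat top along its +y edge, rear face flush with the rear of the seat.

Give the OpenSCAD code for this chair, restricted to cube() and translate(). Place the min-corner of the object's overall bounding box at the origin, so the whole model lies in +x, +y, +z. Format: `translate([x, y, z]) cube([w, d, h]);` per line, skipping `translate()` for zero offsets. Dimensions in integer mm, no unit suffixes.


translate([0, 0, 413]) cube([402, 396, 31]);
cube([45, 45, 413]);
translate([357, 0, 0]) cube([45, 45, 413]);
translate([0, 351, 0]) cube([45, 45, 413]);
translate([357, 351, 0]) cube([45, 45, 413]);
translate([0, 363, 444]) cube([402, 33, 384]);


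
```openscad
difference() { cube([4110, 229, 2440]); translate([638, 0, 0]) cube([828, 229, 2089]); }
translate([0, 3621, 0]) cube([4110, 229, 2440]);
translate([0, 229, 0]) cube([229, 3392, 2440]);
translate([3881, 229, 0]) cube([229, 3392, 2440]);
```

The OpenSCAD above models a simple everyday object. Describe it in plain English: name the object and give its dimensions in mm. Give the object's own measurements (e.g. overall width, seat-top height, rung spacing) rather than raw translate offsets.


A single room: four walls, each 2440 mm tall and 229 mm thick, enclosing an outside footprint 4110×3850 mm (x × y), no floor or roof. The front and back walls (−y and +y sides) run the full x-width; the side walls fit between their inner faces. A door opening 828 mm wide and 2089 mm tall is cut through the front wall from the floor up, its −x edge 638 mm from the wall's −x end.


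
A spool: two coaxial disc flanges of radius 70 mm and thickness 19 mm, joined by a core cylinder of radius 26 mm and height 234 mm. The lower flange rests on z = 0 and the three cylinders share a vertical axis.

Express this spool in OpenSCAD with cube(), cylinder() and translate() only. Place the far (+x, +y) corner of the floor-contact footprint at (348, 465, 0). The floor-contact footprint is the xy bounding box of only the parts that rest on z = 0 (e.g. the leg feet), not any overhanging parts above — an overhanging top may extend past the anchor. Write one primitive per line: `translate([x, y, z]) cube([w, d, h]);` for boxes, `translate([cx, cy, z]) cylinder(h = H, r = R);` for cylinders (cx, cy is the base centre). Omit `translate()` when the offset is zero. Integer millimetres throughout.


translate([278, 395, 0]) cylinder(h = 19, r = 70);
translate([278, 395, 19]) cylinder(h = 234, r = 26);
translate([278, 395, 253]) cylinder(h = 19, r = 70);


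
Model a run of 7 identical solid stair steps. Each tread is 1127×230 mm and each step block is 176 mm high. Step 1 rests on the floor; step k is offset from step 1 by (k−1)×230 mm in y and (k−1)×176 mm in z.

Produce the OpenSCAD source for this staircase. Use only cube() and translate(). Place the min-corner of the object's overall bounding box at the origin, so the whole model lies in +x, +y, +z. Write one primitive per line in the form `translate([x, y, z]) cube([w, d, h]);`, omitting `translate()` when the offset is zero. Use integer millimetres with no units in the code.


cube([1127, 230, 176]);
translate([0, 230, 176]) cube([1127, 230, 176]);
translate([0, 460, 352]) cube([1127, 230, 176]);
translate([0, 690, 528]) cube([1127, 230, 176]);
translate([0, 920, 704]) cube([1127, 230, 176]);
translate([0, 1150, 880]) cube([1127, 230, 176]);
translate([0, 1380, 1056]) cube([1127, 230, 176]);


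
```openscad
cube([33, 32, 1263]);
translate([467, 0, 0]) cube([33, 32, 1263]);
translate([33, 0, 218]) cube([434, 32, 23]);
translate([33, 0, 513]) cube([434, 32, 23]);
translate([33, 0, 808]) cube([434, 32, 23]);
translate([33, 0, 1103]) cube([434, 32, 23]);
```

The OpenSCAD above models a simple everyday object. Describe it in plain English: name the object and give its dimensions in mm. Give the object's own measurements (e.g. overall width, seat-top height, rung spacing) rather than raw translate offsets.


A straight ladder. Two 33×32 mm vertical rails, 1263 mm tall, stand 500 mm apart (outside-to-outside) with their front faces coplanar on the −y side. 4 rungs, each 32 mm deep and 23 mm tall, span between the inner faces of the rails, front faces flush with the rails. The lowest rung's underside is at z = 218 mm and rungs are spaced 295 mm apart (underside to underside).


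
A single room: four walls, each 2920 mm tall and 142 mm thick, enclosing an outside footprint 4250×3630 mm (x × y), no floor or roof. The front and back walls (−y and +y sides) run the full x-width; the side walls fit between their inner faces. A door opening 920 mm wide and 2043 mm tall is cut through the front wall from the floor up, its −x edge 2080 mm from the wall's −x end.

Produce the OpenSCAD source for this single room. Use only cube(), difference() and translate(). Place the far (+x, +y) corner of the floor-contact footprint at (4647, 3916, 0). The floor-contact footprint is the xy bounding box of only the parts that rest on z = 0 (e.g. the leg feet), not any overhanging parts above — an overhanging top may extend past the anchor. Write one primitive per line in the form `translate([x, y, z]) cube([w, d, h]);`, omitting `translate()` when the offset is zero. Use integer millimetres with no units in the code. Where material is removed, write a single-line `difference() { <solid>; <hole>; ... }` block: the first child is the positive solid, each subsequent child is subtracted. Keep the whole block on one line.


difference() { translate([397, 286, 0]) cube([4250, 142, 2920]); translate([2477, 286, 0]) cube([920, 142, 2043]); }
translate([397, 3774, 0]) cube([4250, 142, 2920]);
translate([397, 428, 0]) cube([142, 3346, 2920]);
translate([4505, 428, 0]) cube([142, 3346, 2920]);


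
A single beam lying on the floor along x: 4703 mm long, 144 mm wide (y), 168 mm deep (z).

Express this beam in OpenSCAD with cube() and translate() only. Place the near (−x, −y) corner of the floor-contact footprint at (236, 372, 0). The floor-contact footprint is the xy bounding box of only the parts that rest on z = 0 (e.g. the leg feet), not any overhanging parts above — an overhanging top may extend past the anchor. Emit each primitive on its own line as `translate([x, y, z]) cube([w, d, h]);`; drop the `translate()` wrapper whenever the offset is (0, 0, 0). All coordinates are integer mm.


translate([236, 372, 0]) cube([4703, 144, 168]);


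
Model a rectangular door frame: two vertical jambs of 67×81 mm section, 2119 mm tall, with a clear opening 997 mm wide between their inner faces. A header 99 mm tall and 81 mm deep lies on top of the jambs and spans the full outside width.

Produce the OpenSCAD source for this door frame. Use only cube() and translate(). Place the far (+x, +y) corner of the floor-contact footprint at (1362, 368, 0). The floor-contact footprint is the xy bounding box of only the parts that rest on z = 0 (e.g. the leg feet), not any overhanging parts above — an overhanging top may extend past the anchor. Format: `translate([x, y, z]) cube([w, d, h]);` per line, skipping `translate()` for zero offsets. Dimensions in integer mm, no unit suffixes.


translate([231, 287, 0]) cube([67, 81, 2119]);
translate([1295, 287, 0]) cube([67, 81, 2119]);
translate([231, 287, 2119]) cube([1131, 81, 99]);


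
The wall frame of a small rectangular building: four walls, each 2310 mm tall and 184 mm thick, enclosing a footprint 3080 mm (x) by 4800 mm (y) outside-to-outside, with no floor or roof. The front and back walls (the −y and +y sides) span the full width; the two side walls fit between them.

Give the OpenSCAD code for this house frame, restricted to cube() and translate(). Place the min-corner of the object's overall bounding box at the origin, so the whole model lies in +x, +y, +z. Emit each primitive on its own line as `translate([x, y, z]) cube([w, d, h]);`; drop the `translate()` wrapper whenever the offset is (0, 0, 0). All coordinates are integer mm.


cube([3080, 184, 2310]);
translate([0, 4616, 0]) cube([3080, 184, 2310]);
translate([0, 184, 0]) cube([184, 4432, 2310]);
translate([2896, 184, 0]) cube([184, 4432, 2310]);


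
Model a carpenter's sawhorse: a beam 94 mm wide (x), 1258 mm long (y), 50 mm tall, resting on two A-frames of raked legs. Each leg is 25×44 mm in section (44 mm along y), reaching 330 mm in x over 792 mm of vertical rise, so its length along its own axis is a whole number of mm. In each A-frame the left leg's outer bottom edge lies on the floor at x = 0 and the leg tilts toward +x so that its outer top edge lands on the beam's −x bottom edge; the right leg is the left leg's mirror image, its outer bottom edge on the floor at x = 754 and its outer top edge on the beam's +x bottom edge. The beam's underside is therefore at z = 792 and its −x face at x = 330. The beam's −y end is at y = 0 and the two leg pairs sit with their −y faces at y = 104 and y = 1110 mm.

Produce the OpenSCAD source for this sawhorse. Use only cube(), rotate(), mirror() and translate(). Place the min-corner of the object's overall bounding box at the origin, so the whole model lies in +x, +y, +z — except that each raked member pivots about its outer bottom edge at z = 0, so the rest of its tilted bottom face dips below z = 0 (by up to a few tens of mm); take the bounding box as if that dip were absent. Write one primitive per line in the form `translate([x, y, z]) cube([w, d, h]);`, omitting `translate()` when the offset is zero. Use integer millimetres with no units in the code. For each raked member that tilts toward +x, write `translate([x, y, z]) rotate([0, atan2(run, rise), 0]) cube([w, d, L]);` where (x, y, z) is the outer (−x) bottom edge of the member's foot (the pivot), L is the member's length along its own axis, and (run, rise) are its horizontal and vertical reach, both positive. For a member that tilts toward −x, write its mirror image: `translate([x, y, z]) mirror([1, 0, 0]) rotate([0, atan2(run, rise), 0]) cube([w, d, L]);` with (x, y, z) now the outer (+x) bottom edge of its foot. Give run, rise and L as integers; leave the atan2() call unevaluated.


// leg length = √(330² + 792²) = 858
// right-leg outer foot x = 2·330 + 94 = 754
// beam min-corner = (330, 0, 792)
translate([330, 0, 792]) cube([94, 1258, 50]);
translate([0, 104, 0]) rotate([0, atan2(330, 792), 0]) cube([25, 44, 858]);
translate([754, 104, 0]) mirror([1, 0, 0]) rotate([0, atan2(330, 792), 0]) cube([25, 44, 858]);
translate([0, 1110, 0]) rotate([0, atan2(330, 792), 0]) cube([25, 44, 858]);
translate([754, 1110, 0]) mirror([1, 0, 0]) rotate([0, atan2(330, 792), 0]) cube([25, 44, 858]);


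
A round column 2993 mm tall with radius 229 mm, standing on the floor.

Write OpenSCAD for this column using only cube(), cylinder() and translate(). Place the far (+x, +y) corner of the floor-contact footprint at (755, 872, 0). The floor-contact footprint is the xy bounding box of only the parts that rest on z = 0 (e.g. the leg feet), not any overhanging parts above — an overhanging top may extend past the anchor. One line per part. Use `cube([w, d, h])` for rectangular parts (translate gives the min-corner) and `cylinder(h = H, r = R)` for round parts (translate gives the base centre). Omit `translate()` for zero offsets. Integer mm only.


translate([526, 643, 0]) cylinder(h = 2993, r = 229);


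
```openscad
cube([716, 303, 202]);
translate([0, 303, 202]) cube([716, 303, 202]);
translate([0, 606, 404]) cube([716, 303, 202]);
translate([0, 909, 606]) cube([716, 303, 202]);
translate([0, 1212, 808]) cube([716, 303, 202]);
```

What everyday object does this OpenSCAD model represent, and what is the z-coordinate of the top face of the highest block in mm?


A staircase. The total rise is 1010 mm.

5 identical blocks, each offset up and back from the previous — a staircase. Each step is 202 mm tall and there are 5 of them, so the total rise is 5 × 202 = 1010 mm.


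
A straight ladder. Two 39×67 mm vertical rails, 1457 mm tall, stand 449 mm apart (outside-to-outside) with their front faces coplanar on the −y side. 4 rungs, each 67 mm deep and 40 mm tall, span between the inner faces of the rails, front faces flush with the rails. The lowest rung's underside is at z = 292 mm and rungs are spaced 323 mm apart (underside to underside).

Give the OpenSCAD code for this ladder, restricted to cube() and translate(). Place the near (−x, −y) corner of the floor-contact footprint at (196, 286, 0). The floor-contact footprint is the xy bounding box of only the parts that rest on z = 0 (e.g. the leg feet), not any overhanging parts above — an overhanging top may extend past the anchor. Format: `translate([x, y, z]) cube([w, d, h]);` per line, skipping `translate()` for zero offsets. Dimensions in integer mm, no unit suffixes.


// rung span = 449 - 2*39 = 371
// rung[k] z = 292 + k*323
translate([196, 286, 0]) cube([39, 67, 1457]);
translate([606, 286, 0]) cube([39, 67, 1457]);
translate([235, 286, 292]) cube([371, 67, 40]);
translate([235, 286, 615]) cube([371, 67, 40]);
translate([235, 286, 938]) cube([371, 67, 40]);
translate([235, 286, 1261]) cube([371, 67, 40]);


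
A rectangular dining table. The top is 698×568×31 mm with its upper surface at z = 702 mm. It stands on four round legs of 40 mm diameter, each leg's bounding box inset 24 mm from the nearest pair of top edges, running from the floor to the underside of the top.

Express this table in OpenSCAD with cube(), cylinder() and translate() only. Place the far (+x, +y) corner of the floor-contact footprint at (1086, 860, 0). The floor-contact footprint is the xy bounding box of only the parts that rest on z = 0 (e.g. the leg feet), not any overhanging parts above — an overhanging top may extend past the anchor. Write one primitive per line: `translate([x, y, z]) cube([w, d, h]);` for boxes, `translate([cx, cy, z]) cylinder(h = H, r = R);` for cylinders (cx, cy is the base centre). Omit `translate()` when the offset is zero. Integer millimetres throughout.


// leg_h = 702 - 31 = 671
translate([412, 316, 671]) cube([698, 568, 31]);
translate([456, 360, 0]) cylinder(h = 671, r = 20);
translate([1066, 360, 0]) cylinder(h = 671, r = 20);
translate([456, 840, 0]) cylinder(h = 671, r = 20);
translate([1066, 840, 0]) cylinder(h = 671, r = 20);


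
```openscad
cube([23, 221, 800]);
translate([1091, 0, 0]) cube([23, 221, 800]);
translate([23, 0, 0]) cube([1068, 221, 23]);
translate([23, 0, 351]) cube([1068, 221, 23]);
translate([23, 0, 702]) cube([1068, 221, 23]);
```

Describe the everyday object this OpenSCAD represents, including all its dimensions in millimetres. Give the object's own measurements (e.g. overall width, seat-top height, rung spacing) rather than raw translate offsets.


An open bookshelf. Two side panels, each 23 mm thick, 221 mm deep and 800 mm tall, stand 1114 mm apart (outside-to-outside). Between them sit 3 shelves, each 23 mm thick and 221 mm deep, spanning the full gap between the sides. The bottom shelf rests on the floor (its underside at z = 0) and the clear gap between one shelf's top and the next shelf's underside is 328 mm.


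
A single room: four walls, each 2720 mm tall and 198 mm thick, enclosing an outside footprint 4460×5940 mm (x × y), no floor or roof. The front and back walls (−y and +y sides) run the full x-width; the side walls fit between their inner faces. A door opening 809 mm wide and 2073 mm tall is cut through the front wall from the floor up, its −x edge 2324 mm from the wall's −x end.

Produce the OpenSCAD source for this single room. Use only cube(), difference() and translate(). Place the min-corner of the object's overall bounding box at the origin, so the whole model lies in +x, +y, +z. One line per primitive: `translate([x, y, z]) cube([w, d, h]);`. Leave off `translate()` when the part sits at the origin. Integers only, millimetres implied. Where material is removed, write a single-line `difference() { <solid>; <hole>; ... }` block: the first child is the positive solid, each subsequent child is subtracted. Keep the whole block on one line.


difference() { cube([4460, 198, 2720]); translate([2324, 0, 0]) cube([809, 198, 2073]); }
translate([0, 5742, 0]) cube([4460, 198, 2720]);
translate([0, 198, 0]) cube([198, 5544, 2720]);
translate([4262, 198, 0]) cube([198, 5544, 2720]);


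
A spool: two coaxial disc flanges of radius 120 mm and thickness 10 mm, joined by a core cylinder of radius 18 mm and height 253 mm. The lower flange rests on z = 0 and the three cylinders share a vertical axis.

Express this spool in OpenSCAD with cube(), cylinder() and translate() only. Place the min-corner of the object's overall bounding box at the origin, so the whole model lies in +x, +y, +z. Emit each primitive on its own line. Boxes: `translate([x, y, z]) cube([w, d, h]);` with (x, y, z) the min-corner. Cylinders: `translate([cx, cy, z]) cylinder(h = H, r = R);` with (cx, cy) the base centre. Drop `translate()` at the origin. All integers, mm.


translate([120, 120, 0]) cylinder(h = 10, r = 120);
translate([120, 120, 10]) cylinder(h = 253, r = 18);
translate([120, 120, 263]) cylinder(h = 10, r = 120);


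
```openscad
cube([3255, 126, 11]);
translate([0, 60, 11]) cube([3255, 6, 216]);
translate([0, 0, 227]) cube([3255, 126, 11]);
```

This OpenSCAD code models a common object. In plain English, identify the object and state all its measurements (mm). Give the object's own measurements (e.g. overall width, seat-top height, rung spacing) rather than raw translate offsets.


An I-beam lying along x, 3255 mm long. Overall section height 238 mm. Two flanges 126 mm wide (y) and 11 mm thick, one on the floor and one at the top; a web 6 mm thick runs between them, centred on the flange width.


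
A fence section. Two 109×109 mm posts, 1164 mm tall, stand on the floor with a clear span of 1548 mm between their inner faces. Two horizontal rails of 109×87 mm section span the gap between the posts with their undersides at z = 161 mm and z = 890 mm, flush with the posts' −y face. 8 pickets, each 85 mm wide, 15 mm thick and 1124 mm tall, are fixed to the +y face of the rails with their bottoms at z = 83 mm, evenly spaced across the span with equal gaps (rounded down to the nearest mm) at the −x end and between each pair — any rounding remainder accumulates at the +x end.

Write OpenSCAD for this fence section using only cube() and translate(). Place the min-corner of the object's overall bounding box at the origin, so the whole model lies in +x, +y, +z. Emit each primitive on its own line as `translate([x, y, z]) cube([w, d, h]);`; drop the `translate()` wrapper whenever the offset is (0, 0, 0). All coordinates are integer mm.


cube([109, 109, 1164]);
translate([1657, 0, 0]) cube([109, 109, 1164]);
translate([109, 0, 161]) cube([1548, 109, 87]);
translate([109, 0, 890]) cube([1548, 109, 87]);
translate([205, 109, 83]) cube([85, 15, 1124]);
translate([386, 109, 83]) cube([85, 15, 1124]);
translate([567, 109, 83]) cube([85, 15, 1124]);
translate([748, 109, 83]) cube([85, 15, 1124]);
translate([929, 109, 83]) cube([85, 15, 1124]);
translate([1110, 109, 83]) cube([85, 15, 1124]);
translate([1291, 109, 83]) cube([85, 15, 1124]);
translate([1472, 109, 83]) cube([85, 15, 1124]);


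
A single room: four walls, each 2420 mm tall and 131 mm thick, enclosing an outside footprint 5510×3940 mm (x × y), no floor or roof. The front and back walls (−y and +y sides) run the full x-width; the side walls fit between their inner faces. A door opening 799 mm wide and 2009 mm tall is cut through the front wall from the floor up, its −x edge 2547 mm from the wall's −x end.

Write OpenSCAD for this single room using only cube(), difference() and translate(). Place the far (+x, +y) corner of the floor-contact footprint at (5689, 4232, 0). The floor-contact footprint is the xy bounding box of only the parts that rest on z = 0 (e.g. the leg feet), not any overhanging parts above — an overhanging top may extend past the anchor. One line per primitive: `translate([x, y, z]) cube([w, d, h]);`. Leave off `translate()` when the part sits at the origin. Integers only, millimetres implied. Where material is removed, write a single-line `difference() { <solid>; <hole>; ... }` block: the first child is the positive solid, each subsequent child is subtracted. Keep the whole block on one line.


difference() { translate([179, 292, 0]) cube([5510, 131, 2420]); translate([2726, 292, 0]) cube([799, 131, 2009]); }
translate([179, 4101, 0]) cube([5510, 131, 2420]);
translate([179, 423, 0]) cube([131, 3678, 2420]);
translate([5558, 423, 0]) cube([131, 3678, 2420]);


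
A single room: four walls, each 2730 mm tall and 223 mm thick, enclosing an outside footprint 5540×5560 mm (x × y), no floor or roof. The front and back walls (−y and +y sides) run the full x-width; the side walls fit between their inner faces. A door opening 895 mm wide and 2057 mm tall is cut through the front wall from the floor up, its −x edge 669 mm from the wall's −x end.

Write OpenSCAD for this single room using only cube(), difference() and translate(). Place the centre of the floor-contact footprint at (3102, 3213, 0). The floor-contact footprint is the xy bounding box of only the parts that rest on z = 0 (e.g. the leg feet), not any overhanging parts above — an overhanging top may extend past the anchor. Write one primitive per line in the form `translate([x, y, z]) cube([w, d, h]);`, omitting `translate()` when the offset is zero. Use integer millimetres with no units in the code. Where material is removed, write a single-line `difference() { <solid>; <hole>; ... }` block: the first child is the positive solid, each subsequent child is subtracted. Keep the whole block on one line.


difference() { translate([332, 433, 0]) cube([5540, 223, 2730]); translate([1001, 433, 0]) cube([895, 223, 2057]); }
translate([332, 5770, 0]) cube([5540, 223, 2730]);
translate([332, 656, 0]) cube([223, 5114, 2730]);
translate([5649, 656, 0]) cube([223, 5114, 2730]);


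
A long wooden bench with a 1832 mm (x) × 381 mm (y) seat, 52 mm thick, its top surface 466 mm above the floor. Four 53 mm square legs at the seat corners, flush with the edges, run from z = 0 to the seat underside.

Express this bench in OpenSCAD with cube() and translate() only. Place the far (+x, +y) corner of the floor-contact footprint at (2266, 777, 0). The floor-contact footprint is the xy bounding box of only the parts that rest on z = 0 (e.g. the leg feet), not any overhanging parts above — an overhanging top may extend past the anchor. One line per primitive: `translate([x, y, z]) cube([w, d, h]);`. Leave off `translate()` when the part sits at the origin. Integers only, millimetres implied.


translate([434, 396, 414]) cube([1832, 381, 52]);
translate([434, 396, 0]) cube([53, 53, 414]);
translate([434, 724, 0]) cube([53, 53, 414]);
translate([2213, 396, 0]) cube([53, 53, 414]);
translate([2213, 724, 0]) cube([53, 53, 414]);
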